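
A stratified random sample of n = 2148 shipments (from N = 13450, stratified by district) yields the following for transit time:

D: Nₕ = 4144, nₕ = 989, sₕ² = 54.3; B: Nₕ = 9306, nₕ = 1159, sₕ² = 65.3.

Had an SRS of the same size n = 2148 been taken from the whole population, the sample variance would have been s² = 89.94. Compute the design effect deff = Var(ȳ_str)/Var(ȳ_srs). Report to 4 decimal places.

0.7839

Var(ȳ_str) = Σ Wₕ²(1−fₕ)sₕ²/nₕ with Wₕ = Nₕ/13450:
  D: (4144/13450)²·(1−989/4144)·54.3/989 = 0.0039680586
  B: (9306/13450)²·(1−1159/9306)·65.3/1159 = 0.023612716
  → Var(ȳ_str) = 0.027580775.
Var(ȳ_srs) = (1 − 2148/13450)·89.94/2148 = 0.03518452.
deff = 0.027580775 / 0.03518452 = 0.7839.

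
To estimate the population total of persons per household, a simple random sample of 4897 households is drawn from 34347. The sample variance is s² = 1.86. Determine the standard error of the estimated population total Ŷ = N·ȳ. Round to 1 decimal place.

Var(Ŷ) = N²·Var(ȳ) = N²·(1 − n/N)·s²/n.
f = 4897/34347 = 0.14257432; Var(ȳ) = 0.85742568·1.86/4897 = 3.2567118 × 10^-4.
Var(Ŷ) = 34347² · (3.2567118 × 10^-4) = 384199.63.
SE(Ŷ) = √(384199.63) = 619.8.

619.8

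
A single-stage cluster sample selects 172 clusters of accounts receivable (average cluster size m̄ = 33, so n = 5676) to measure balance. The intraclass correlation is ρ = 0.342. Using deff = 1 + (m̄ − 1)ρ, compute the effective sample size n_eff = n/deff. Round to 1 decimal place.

deff = 1 + (33 − 1)·0.342 = 1 + 10.944 = 11.944.
n_eff = 5676 / 11.944 = 475.2.

475.2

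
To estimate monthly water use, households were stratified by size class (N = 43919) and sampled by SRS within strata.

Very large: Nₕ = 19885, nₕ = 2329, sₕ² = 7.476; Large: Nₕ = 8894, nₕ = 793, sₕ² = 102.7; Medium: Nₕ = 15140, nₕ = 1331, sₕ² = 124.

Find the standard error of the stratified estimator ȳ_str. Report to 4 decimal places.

Var(ȳ_str) = Σₕ Wₕ²(1 − fₕ)sₕ²/nₕ with Wₕ = Nₕ/N, N = 43919.
Very large: Wₕ = 0.45276532; term = 0.45276532²·(1 − 0.11712346)·7.476/2329 = 5.809598 × 10^-4.
Large: Wₕ = 0.20250916; term = 0.20250916²·(1 − 0.08916123)·102.7/793 = 0.0048375796.
Medium: Wₕ = 0.34472552; term = 0.34472552²·(1 − 0.08791281)·124/1331 = 0.010097802.
Sum = 0.015516341.
SE = √(0.015516341) = 0.1246.

0.1246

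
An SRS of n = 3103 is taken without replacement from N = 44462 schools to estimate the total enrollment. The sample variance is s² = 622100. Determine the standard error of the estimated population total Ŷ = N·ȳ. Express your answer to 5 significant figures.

Var(Ŷ) = N²·Var(ȳ) = N²·(1 − n/N)·s²/n.
f = 3103/44462 = 0.06978993; Var(ȳ) = 0.93021007·622100/3103 = 186.49168.
Var(Ŷ) = 44462² · 186.49168 = 3.686697 × 10^11.
SE(Ŷ) = √(3.686697 × 10^11) = 607180.

607180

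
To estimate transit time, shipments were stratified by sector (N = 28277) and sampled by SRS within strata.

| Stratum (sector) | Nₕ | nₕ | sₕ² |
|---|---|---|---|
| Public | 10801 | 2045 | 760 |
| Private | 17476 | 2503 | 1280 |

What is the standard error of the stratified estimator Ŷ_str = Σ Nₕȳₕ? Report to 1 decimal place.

Var(Ŷ_str) = Σₕ Nₕ²(1 − fₕ)sₕ²/nₕ.
Public: 10801²·(1 − 2045/10801)·760/2045 = 3.5147141 × 10^7.
Private: 17476²·(1 − 2503/17476)·1280/2503 = 1.3381352 × 10^8.
Sum = 1.6896066 × 10^8.
SE = √(1.6896066 × 10^8) = 12998.5.

12998.5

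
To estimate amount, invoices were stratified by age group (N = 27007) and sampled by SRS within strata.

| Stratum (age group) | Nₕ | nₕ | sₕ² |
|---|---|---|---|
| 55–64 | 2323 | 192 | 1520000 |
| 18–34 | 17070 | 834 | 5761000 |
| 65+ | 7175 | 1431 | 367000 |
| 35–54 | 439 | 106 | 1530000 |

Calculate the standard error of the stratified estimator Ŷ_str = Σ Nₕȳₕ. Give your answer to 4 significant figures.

1.402 × 10^6

Var(Ŷ_str) = Σₕ Nₕ²(1 − fₕ)sₕ²/nₕ.
55–64: 2323²·(1 − 192/2323)·1520000/192 = 3.9189978 × 10^10.
18–34: 17070²·(1 − 834/17070)·5761000/834 = 1.9144516 × 10^12.
65+: 7175²·(1 − 1431/7175)·367000/1431 = 1.0569703 × 10^10.
35–54: 439²·(1 − 106/439)·1530000/106 = 2.1100576 × 10^9.
Sum = 1.9663213 × 10^12.
SE = √(1.9663213 × 10^12) = 1.402 × 10^6.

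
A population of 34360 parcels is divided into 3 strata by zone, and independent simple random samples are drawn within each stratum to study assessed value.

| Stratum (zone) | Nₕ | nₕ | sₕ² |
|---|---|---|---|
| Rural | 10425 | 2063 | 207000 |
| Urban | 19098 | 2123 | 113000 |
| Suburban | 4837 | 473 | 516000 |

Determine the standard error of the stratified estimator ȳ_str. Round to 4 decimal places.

Var(ȳ_str) = Σₕ Wₕ²(1 − fₕ)sₕ²/nₕ with Wₕ = Nₕ/N, N = 34360.
Rural: Wₕ = 0.30340512; term = 0.30340512²·(1 − 0.19788969)·207000/2063 = 7.408854.
Urban: Wₕ = 0.55582072; term = 0.55582072²·(1 − 0.11116347)·113000/2123 = 14.615706.
Suburban: Wₕ = 0.14077416; term = 0.14077416²·(1 − 0.09778789)·516000/473 = 19.504871.
Sum = 41.529431.
SE = √(41.529431) = 6.4443.

6.4443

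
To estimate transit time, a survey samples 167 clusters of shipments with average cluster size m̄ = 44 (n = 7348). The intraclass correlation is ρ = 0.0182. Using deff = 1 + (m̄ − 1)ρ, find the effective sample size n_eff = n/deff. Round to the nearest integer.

4122

deff = 1 + (44 − 1)·0.0182 = 1 + 0.7826 = 1.7826.
n_eff = 7348 / 1.7826 = 4122.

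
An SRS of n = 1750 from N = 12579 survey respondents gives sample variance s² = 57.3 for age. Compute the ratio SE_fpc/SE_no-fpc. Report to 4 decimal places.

0.9278

f = n/N = 1750/12579 = 0.13912076.
SE_no-fpc = √(s²/n) = 0.18094987; SE_fpc = √((1−f)s²/n) = 0.16789177.
Ratio = √(1−f) = 0.92783578.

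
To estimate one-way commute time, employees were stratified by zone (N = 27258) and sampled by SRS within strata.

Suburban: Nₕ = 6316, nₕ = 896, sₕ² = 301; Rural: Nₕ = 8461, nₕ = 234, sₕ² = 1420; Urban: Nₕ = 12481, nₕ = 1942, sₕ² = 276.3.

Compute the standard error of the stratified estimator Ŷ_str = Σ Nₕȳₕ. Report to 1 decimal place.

Var(Ŷ_str) = Σₕ Nₕ²(1 − fₕ)sₕ²/nₕ.
Suburban: 6316²·(1 − 896/6316)·301/896 = 1.1500054 × 10^7.
Rural: 8461²·(1 − 234/8461)·1420/234 = 4.2241145 × 10^8.
Urban: 12481²·(1 − 1942/12481)·276.3/1942 = 1.8714596 × 10^7.
Sum = 4.526261 × 10^8.
SE = √(4.526261 × 10^8) = 21275.0.

21275.0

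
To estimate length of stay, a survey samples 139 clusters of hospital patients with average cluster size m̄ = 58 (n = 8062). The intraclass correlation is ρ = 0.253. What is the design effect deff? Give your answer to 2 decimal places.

15.42

deff = 1 + (58 − 1)·0.253 = 1 + 14.421 = 15.421.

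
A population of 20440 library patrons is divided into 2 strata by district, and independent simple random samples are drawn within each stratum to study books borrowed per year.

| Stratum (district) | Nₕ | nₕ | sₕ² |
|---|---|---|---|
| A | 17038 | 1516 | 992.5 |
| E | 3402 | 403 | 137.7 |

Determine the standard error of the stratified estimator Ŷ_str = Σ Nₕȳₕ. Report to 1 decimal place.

13290.1

Var(Ŷ_str) = Σₕ Nₕ²(1 − fₕ)sₕ²/nₕ.
A: 17038²·(1 − 1516/17038)·992.5/1516 = 1.7314008 × 10^8.
E: 3402²·(1 − 403/3402)·137.7/403 = 3.4860986 × 10^6.
Sum = 1.7662618 × 10^8.
SE = √(1.7662618 × 10^8) = 13290.1.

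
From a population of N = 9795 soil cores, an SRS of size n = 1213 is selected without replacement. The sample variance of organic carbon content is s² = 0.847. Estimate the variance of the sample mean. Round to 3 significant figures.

6.12 × 10^-4

Under SRS without replacement, Var(ȳ) = (1 − f)·s²/n with f = n/N = 1213/9795 = 0.12383869.
Var(ȳ) = (1 − 0.12383869)·0.847/1213 = 0.87616131·6.9826876 × 10^-4 = 6.1179607 × 10^-4.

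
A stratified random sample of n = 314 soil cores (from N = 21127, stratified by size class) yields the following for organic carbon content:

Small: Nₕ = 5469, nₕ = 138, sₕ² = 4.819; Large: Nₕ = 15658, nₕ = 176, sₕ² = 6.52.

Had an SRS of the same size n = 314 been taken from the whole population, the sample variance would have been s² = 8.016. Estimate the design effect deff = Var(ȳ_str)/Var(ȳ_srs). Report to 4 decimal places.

0.8907

Var(ȳ_str) = Σ Wₕ²(1−fₕ)sₕ²/nₕ with Wₕ = Nₕ/21127:
  Small: (5469/21127)²·(1−138/5469)·4.819/138 = 0.0022809658
  Large: (15658/21127)²·(1−176/15658)·6.52/176 = 0.020119752
  → Var(ȳ_str) = 0.022400718.
Var(ȳ_srs) = (1 − 314/21127)·8.016/314 = 0.025149243.
deff = 0.022400718 / 0.025149243 = 0.8907.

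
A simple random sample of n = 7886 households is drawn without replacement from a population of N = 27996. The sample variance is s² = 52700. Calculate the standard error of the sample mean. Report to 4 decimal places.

Under SRS without replacement, Var(ȳ) = (1 − f)·s²/n with f = n/N = 7886/27996 = 0.28168310.
Var(ȳ) = (1 − 0.28168310)·52700/7886 = 0.71831690·6.6827289 = 4.8003171.
SE(ȳ) = √(4.8003171) = 2.1910.

2.1910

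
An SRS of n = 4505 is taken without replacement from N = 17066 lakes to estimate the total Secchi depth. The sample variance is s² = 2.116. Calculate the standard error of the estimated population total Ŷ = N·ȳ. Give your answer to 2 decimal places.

Var(Ŷ) = N²·Var(ȳ) = N²·(1 − n/N)·s²/n.
f = 4505/17066 = 0.26397516; Var(ȳ) = 0.73602484·2.116/4505 = 3.4571111 × 10^-4.
Var(Ŷ) = 17066² · (3.4571111 × 10^-4) = 100687.79.
SE(Ŷ) = √(100687.79) = 317.31.

317.31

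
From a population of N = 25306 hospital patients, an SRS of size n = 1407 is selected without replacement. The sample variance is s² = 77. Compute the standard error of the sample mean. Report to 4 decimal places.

0.2273

Under SRS without replacement, Var(ȳ) = (1 − f)·s²/n with f = n/N = 1407/25306 = 0.05559946.
Var(ȳ) = (1 − 0.05559946)·77/1407 = 0.94440054·0.054726368 = 0.051683612.
SE(ȳ) = √(0.051683612) = 0.2273.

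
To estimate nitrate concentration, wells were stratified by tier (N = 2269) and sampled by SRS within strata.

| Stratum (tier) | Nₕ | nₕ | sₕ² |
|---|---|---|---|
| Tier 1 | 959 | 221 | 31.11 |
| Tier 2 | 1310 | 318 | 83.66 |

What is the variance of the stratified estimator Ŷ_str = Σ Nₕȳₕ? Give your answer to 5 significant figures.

441510

Var(Ŷ_str) = Σₕ Nₕ²(1 − fₕ)sₕ²/nₕ.
Tier 1: 959²·(1 − 221/959)·31.11/221 = 99628.297.
Tier 2: 1310²·(1 − 318/1310)·83.66/318 = 341880.01.
Sum = 441508.31.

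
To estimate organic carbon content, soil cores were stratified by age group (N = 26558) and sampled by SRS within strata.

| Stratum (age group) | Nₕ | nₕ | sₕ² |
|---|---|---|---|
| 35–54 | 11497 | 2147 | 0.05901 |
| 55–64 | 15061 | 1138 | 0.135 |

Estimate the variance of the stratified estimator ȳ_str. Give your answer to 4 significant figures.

3.946 × 10^-5

Var(ȳ_str) = Σₕ Wₕ²(1 − fₕ)sₕ²/nₕ with Wₕ = Nₕ/N, N = 26558.
35–54: Wₕ = 0.43290157; term = 0.43290157²·(1 − 0.18674437)·0.05901/2147 = 4.1888902 × 10^-6.
55–64: Wₕ = 0.56709843; term = 0.56709843²·(1 − 0.07555939)·0.135/1138 = 3.5268534 × 10^-5.
Sum = 3.9457424 × 10^-5.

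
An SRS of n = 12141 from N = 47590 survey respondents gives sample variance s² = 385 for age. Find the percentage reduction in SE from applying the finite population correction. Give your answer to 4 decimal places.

f = n/N = 12141/47590 = 0.25511662.
SE_no-fpc = √(s²/n) = 0.17807507; SE_fpc = √((1−f)s²/n) = 0.15369059.
Ratio = √(1−f) = 0.86306627. Reduction = 100·(1 − 0.86306627) = 13.6934%.

13.6934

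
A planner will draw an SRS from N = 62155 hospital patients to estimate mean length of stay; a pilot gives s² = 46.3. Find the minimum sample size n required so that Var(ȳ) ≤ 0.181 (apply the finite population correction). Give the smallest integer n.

Without fpc, n₀ = s²/D = 46.3/0.181 = 255.8011.
With fpc, (1 − n/N)·s²/n ≤ D requires n ≥ n₀/(1 + n₀/N) = 255.8011/(1 + 255.8011/62155) = 254.7527.
Rounding up, n = 255.

255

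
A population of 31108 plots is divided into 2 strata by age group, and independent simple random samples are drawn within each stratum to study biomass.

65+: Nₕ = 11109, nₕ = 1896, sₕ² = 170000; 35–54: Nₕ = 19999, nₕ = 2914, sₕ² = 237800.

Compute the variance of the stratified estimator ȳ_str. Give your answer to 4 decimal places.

Var(ȳ_str) = Σₕ Wₕ²(1 − fₕ)sₕ²/nₕ with Wₕ = Nₕ/N, N = 31108.
65+: Wₕ = 0.35711071; term = 0.35711071²·(1 − 0.17067243)·170000/1896 = 9.4829278.
35–54: Wₕ = 0.64288929; term = 0.64288929²·(1 − 0.14570729)·237800/2914 = 28.813856.
Sum = 38.296784.

38.2968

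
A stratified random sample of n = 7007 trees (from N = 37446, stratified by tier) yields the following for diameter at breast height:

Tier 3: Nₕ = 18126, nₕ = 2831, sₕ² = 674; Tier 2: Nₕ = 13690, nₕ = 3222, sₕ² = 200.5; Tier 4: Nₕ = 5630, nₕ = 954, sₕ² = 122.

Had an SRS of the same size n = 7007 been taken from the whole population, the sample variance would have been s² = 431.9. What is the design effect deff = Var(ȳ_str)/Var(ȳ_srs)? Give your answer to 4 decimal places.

Var(ȳ_str) = Σ Wₕ²(1−fₕ)sₕ²/nₕ with Wₕ = Nₕ/37446:
  Tier 3: (18126/37446)²·(1−2831/18126)·674/2831 = 0.04707178
  Tier 2: (13690/37446)²·(1−3222/13690)·200.5/3222 = 0.0063598246
  Tier 4: (5630/37446)²·(1−954/5630)·122/954 = 0.0024009521
  → Var(ȳ_str) = 0.055832557.
Var(ȳ_srs) = (1 − 7007/37446)·431.9/7007 = 0.050104419.
deff = 0.055832557 / 0.050104419 = 1.1143.

1.1143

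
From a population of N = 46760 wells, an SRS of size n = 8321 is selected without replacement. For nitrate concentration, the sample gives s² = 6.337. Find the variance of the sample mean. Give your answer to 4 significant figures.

6.260 × 10^-4

Under SRS without replacement, Var(ȳ) = (1 − f)·s²/n with f = n/N = 8321/46760 = 0.17795124.
Var(ȳ) = (1 − 0.17795124)·6.337/8321 = 0.82204876·7.6156712 × 10^-4 = 6.2604531 × 10^-4.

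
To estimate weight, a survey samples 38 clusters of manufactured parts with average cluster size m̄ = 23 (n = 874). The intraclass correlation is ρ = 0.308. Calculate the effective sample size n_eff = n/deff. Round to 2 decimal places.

112.40

deff = 1 + (23 − 1)·0.308 = 1 + 6.776 = 7.776.
n_eff = 874 / 7.776 = 112.40.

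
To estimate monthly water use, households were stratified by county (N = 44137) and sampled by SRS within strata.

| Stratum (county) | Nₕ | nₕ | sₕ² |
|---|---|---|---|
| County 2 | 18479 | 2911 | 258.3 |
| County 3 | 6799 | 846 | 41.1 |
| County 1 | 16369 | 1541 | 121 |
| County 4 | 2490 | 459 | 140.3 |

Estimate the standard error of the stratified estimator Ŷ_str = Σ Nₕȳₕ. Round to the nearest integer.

6935

Var(Ŷ_str) = Σₕ Nₕ²(1 − fₕ)sₕ²/nₕ.
County 2: 18479²·(1 − 2911/18479)·258.3/2911 = 2.552663 × 10^7.
County 3: 6799²·(1 − 846/6799)·41.1/846 = 1.9663118 × 10^6.
County 1: 16369²·(1 − 1541/16369)·121/1541 = 1.9058445 × 10^7.
County 4: 2490²·(1 − 459/2490)·140.3/459 = 1.5458034 × 10^6.
Sum = 4.809719 × 10^7.
SE = √(4.809719 × 10^7) = 6935.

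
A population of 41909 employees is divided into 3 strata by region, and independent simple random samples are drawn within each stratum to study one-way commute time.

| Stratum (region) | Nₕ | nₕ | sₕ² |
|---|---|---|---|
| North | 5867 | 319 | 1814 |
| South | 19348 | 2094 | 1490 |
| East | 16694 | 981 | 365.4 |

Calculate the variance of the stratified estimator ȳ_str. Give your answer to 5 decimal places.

0.29626

Var(ȳ_str) = Σₕ Wₕ²(1 − fₕ)sₕ²/nₕ with Wₕ = Nₕ/N, N = 41909.
North: Wₕ = 0.13999380; term = 0.13999380²·(1 − 0.05437191)·1814/319 = 0.10538639.
South: Wₕ = 0.46166695; term = 0.46166695²·(1 − 0.10822824)·1490/2094 = 0.13524489.
East: Wₕ = 0.39833926; term = 0.39833926²·(1 − 0.05876363)·365.4/981 = 0.055629411.
Sum = 0.29626069.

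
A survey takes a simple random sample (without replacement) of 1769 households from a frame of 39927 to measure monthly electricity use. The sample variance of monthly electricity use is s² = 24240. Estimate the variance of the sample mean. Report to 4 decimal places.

13.0955

Under SRS without replacement, Var(ȳ) = (1 − f)·s²/n with f = n/N = 1769/39927 = 0.04430586.
Var(ȳ) = (1 − 0.04430586)·24240/1769 = 0.95569414·13.702657 = 13.095549.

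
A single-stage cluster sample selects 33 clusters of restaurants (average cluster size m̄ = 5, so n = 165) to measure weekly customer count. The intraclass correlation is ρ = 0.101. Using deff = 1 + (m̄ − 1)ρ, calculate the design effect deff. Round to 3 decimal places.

1.404

deff = 1 + (5 − 1)·0.101 = 1 + 0.404 = 1.404.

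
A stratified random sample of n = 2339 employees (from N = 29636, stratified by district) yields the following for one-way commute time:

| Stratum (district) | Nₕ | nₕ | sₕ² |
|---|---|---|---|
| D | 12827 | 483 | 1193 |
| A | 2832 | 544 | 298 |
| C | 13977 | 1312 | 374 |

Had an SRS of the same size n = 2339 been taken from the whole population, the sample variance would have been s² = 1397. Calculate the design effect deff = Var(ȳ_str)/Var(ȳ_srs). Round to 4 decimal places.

Var(ȳ_str) = Σ Wₕ²(1−fₕ)sₕ²/nₕ with Wₕ = Nₕ/29636:
  D: (12827/29636)²·(1−483/12827)·1193/483 = 0.44528201
  A: (2832/29636)²·(1−544/2832)·298/544 = 0.0040413593
  C: (13977/29636)²·(1−1312/13977)·374/1312 = 0.057453667
  → Var(ȳ_str) = 0.50677704.
Var(ȳ_srs) = (1 − 2339/29636)·1397/2339 = 0.55012517.
deff = 0.50677704 / 0.55012517 = 0.9212.

0.9212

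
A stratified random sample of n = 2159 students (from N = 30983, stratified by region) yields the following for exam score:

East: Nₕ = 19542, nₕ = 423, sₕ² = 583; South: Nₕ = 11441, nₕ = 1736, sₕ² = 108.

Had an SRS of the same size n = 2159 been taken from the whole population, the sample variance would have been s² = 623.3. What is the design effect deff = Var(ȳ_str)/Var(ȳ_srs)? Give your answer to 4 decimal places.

Var(ȳ_str) = Σ Wₕ²(1−fₕ)sₕ²/nₕ with Wₕ = Nₕ/30983:
  East: (19542/30983)²·(1−423/19542)·583/423 = 0.53643294
  South: (11441/30983)²·(1−1736/11441)·108/1736 = 0.007195925
  → Var(ȳ_str) = 0.54362887.
Var(ȳ_srs) = (1 − 2159/30983)·623.3/2159 = 0.26858099.
deff = 0.54362887 / 0.26858099 = 2.0241.

2.0241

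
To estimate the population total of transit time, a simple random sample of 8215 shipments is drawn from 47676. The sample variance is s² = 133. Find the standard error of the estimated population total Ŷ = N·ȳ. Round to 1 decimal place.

Var(Ŷ) = N²·Var(ȳ) = N²·(1 − n/N)·s²/n.
f = 8215/47676 = 0.17230892; Var(ȳ) = 0.82769108·133/8215 = 0.013400233.
Var(Ŷ) = 47676² · 0.013400233 = 3.0458743 × 10^7.
SE(Ŷ) = √(3.0458743 × 10^7) = 5518.9.

5518.9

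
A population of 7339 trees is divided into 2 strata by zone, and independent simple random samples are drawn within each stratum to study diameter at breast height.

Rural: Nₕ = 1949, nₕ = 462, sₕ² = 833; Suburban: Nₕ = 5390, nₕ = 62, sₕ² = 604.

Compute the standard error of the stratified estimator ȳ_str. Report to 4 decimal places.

2.3003

Var(ȳ_str) = Σₕ Wₕ²(1 − fₕ)sₕ²/nₕ with Wₕ = Nₕ/N, N = 7339.
Rural: Wₕ = 0.26556752; term = 0.26556752²·(1 − 0.23704464)·833/462 = 0.097017942.
Suburban: Wₕ = 0.73443248; term = 0.73443248²·(1 − 0.01150278)·604/62 = 5.1942692.
Sum = 5.2912871.
SE = √(5.2912871) = 2.3003.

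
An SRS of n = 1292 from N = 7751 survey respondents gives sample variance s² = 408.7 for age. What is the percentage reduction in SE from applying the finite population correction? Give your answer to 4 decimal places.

8.7141

f = n/N = 1292/7751 = 0.16668817.
SE_no-fpc = √(s²/n) = 0.56243335; SE_fpc = √((1−f)s²/n) = 0.51342243.
Ratio = √(1−f) = 0.91285915. Reduction = 100·(1 − 0.91285915) = 8.7141%.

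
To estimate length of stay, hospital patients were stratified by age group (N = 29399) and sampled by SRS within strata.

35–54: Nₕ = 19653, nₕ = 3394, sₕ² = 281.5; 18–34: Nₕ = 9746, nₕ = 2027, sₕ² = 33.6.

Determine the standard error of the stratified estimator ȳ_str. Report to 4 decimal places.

Var(ȳ_str) = Σₕ Wₕ²(1 − fₕ)sₕ²/nₕ with Wₕ = Nₕ/N, N = 29399.
35–54: Wₕ = 0.66849213; term = 0.66849213²·(1 − 0.17269628)·281.5/3394 = 0.03066367.
18–34: Wₕ = 0.33150787; term = 0.33150787²·(1 − 0.20798276)·33.6/2027 = 0.0014428057.
Sum = 0.032106476.
SE = √(0.032106476) = 0.1792.

0.1792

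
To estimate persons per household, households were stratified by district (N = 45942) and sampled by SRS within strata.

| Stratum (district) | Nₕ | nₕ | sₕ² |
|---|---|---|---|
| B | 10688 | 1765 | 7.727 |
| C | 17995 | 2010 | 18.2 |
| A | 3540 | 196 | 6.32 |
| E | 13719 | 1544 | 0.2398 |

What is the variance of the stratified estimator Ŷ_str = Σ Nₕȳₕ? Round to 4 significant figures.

Var(Ŷ_str) = Σₕ Nₕ²(1 − fₕ)sₕ²/nₕ.
B: 10688²·(1 − 1765/10688)·7.727/1765 = 417516.4.
C: 17995²·(1 − 2010/17995)·18.2/2010 = 2.6045927 × 10^6.
A: 3540²·(1 − 196/3540)·6.32/196 = 381707.36.
E: 13719²·(1 − 1544/13719)·0.2398/1544 = 25941.394.
Sum = 3.4297579 × 10^6.

3.430 × 10^6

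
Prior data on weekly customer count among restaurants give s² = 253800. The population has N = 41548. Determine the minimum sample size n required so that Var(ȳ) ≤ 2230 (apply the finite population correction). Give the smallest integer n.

114

Without fpc, n₀ = s²/D = 253800/2230 = 113.8117.
With fpc, (1 − n/N)·s²/n ≤ D requires n ≥ n₀/(1 + n₀/N) = 113.8117/(1 + 113.8117/41548) = 113.5008.
Rounding up, n = 114.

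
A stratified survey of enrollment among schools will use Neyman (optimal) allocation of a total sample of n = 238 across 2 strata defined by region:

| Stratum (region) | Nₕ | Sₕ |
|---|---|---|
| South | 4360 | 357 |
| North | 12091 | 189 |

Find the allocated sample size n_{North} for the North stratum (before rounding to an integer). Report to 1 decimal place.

141.6

Neyman allocation: nₕ = n·NₕSₕ / Σⱼ NⱼSⱼ.
Σ NⱼSⱼ = 4360·357 + 12091·189 = 3.841719 × 10^6.
n_{North} = 238·12091·189 / (3.841719 × 10^6) = 141.6.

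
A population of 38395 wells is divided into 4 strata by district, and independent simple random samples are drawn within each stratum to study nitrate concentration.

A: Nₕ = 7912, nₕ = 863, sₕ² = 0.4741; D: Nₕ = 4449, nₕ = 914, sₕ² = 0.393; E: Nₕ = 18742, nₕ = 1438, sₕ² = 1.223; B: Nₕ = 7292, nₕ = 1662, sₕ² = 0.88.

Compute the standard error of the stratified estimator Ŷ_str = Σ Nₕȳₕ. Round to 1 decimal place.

578.8

Var(Ŷ_str) = Σₕ Nₕ²(1 − fₕ)sₕ²/nₕ.
A: 7912²·(1 − 863/7912)·0.4741/863 = 30638.884.
D: 4449²·(1 − 914/4449)·0.393/914 = 6762.3583.
E: 18742²·(1 − 1438/18742)·1.223/1438 = 275822.7.
B: 7292²·(1 − 1662/7292)·0.88/1662 = 21737.355.
Sum = 334961.3.
SE = √(334961.3) = 578.8.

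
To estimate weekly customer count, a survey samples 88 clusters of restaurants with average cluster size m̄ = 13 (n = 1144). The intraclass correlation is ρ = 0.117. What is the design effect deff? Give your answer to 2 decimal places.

2.40

deff = 1 + (13 − 1)·0.117 = 1 + 1.404 = 2.404.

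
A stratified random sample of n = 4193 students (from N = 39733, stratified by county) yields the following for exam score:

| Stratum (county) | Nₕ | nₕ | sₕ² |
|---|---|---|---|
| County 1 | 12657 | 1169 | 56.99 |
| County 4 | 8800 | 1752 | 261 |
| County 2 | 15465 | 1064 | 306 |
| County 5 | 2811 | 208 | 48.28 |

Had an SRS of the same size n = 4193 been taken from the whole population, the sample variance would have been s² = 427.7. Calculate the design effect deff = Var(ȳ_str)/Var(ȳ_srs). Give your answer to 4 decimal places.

0.5698

Var(ȳ_str) = Σ Wₕ²(1−fₕ)sₕ²/nₕ with Wₕ = Nₕ/39733:
  County 1: (12657/39733)²·(1−1169/12657)·56.99/1169 = 0.0044901065
  County 4: (8800/39733)²·(1−1752/8800)·261/1752 = 0.005852646
  County 2: (15465/39733)²·(1−1064/15465)·306/1064 = 0.040571369
  County 5: (2811/39733)²·(1−208/2811)·48.28/208 = 0.0010758116
  → Var(ȳ_str) = 0.051989933.
Var(ȳ_srs) = (1 − 4193/39733)·427.7/4193 = 0.091238987.
deff = 0.051989933 / 0.091238987 = 0.5698.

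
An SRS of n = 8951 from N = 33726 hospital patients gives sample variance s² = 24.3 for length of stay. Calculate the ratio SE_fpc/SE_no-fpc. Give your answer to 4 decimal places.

f = n/N = 8951/33726 = 0.26540355.
SE_no-fpc = √(s²/n) = 0.052103555; SE_fpc = √((1−f)s²/n) = 0.044657229.
Ratio = √(1−f) = 0.85708602.

0.8571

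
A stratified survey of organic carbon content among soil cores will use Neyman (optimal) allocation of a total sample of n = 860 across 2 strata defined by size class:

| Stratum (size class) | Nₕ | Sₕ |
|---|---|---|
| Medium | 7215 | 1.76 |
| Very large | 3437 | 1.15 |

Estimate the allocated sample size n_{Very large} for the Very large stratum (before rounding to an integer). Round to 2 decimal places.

Neyman allocation: nₕ = n·NₕSₕ / Σⱼ NⱼSⱼ.
Σ NⱼSⱼ = 7215·1.76 + 3437·1.15 = 16650.95.
n_{Very large} = 860·3437·1.15 / 16650.95 = 204.14.

204.14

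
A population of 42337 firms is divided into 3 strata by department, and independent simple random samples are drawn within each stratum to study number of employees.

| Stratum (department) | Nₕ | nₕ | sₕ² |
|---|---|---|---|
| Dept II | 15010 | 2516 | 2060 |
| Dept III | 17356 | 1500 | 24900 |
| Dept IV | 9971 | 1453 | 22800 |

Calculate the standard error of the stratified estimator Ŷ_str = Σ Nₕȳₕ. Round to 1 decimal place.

77811.0

Var(Ŷ_str) = Σₕ Nₕ²(1 − fₕ)sₕ²/nₕ.
Dept II: 15010²·(1 − 2516/15010)·2060/2516 = 1.535461 × 10^8.
Dept III: 17356²·(1 − 1500/17356)·24900/1500 = 4.5682658 × 10^9.
Dept IV: 9971²·(1 − 1453/9971)·22800/1453 = 1.3327405 × 10^9.
Sum = 6.0545524 × 10^9.
SE = √(6.0545524 × 10^9) = 77811.0.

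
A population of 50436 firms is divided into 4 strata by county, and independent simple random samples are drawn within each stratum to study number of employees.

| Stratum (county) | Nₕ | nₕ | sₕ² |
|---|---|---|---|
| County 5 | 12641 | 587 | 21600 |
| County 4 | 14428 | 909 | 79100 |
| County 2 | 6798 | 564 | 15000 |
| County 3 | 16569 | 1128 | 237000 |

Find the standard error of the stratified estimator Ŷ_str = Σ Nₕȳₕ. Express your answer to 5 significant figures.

278320

Var(Ŷ_str) = Σₕ Nₕ²(1 − fₕ)sₕ²/nₕ.
County 5: 12641²·(1 − 587/12641)·21600/587 = 5.6069705 × 10^9.
County 4: 14428²·(1 − 909/14428)·79100/909 = 1.6973183 × 10^10.
County 2: 6798²·(1 − 564/6798)·15000/564 = 1.1270939 × 10^9.
County 3: 16569²·(1 − 1128/16569)·237000/1128 = 5.3754022 × 10^10.
Sum = 7.7461269 × 10^10.
SE = √(7.7461269 × 10^10) = 278320.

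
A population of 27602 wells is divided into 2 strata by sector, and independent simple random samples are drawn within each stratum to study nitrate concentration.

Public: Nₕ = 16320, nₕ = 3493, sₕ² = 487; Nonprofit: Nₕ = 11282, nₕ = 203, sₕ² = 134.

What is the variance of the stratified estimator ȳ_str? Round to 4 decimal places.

Var(ȳ_str) = Σₕ Wₕ²(1 − fₕ)sₕ²/nₕ with Wₕ = Nₕ/N, N = 27602.
Public: Wₕ = 0.59126150; term = 0.59126150²·(1 − 0.21403186)·487/3493 = 0.038308445.
Nonprofit: Wₕ = 0.40873850; term = 0.40873850²·(1 − 0.01799326)·134/203 = 0.10829647.
Sum = 0.14660492.

0.1466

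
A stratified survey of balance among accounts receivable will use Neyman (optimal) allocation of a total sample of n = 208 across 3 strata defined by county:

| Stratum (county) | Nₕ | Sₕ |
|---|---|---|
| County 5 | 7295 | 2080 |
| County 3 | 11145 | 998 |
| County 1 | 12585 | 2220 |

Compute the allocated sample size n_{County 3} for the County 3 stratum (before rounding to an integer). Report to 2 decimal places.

42.66

Neyman allocation: nₕ = n·NₕSₕ / Σⱼ NⱼSⱼ.
Σ NⱼSⱼ = 7295·2080 + 11145·998 + 12585·2220 = 5.423501 × 10^7.
n_{County 3} = 208·11145·998 / (5.423501 × 10^7) = 42.66.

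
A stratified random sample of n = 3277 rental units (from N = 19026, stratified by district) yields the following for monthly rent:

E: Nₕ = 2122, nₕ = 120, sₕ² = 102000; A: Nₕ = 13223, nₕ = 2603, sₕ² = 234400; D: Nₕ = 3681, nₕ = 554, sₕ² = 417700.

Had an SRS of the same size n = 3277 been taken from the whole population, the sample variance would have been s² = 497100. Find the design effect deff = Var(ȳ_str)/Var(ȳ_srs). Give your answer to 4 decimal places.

0.5486

Var(ȳ_str) = Σ Wₕ²(1−fₕ)sₕ²/nₕ with Wₕ = Nₕ/19026:
  E: (2122/19026)²·(1−120/2122)·102000/120 = 9.9754706
  A: (13223/19026)²·(1−2603/13223)·234400/2603 = 34.93357
  D: (3681/19026)²·(1−554/3681)·417700/554 = 23.974713
  → Var(ȳ_str) = 68.883754.
Var(ȳ_srs) = (1 − 3277/19026)·497100/3277 = 125.56622.
deff = 68.883754 / 125.56622 = 0.5486.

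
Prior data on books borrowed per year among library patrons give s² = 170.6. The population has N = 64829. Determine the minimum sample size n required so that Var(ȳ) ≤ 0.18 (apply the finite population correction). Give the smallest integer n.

935

Without fpc, n₀ = s²/D = 170.6/0.18 = 947.7778.
With fpc, (1 − n/N)·s²/n ≤ D requires n ≥ n₀/(1 + n₀/N) = 947.7778/(1 + 947.7778/64829) = 934.1213.
Rounding up, n = 935.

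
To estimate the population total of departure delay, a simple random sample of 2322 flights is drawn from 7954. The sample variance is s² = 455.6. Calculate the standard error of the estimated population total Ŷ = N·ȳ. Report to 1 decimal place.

2964.7

Var(Ŷ) = N²·Var(ȳ) = N²·(1 − n/N)·s²/n.
f = 2322/7954 = 0.29192859; Var(ȳ) = 0.70807141·455.6/2322 = 0.13893081.
Var(Ŷ) = 7954² · 0.13893081 = 8.7896127 × 10^6.
SE(Ŷ) = √(8.7896127 × 10^6) = 2964.7.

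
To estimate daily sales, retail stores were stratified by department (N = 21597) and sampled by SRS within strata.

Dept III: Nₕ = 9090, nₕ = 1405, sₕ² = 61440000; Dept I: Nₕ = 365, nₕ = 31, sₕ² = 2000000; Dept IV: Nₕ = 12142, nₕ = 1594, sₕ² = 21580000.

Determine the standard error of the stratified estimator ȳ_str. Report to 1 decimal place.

101.4

Var(ȳ_str) = Σₕ Wₕ²(1 − fₕ)sₕ²/nₕ with Wₕ = Nₕ/N, N = 21597.
Dept III: Wₕ = 0.42089179; term = 0.42089179²·(1 − 0.15456546)·61440000/1405 = 6549.3135.
Dept I: Wₕ = 0.01690050; term = 0.01690050²·(1 − 0.08493151)·2000000/31 = 16.862454.
Dept IV: Wₕ = 0.56220771; term = 0.56220771²·(1 − 0.13127986)·21580000/1594 = 3717.3771.
Sum = 10283.553.
SE = √(10283.553) = 101.4.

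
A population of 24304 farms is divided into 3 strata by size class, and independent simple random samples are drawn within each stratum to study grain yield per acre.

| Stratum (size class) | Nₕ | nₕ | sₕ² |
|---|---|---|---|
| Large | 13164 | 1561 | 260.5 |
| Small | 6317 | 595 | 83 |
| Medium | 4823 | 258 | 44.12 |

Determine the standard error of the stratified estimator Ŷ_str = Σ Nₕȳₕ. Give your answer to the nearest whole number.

5856

Var(Ŷ_str) = Σₕ Nₕ²(1 − fₕ)sₕ²/nₕ.
Large: 13164²·(1 − 1561/13164)·260.5/1561 = 2.5489598 × 10^7.
Small: 6317²·(1 − 595/6317)·83/595 = 5.0421975 × 10^6.
Medium: 4823²·(1 − 258/4823)·44.12/258 = 3.7650768 × 10^6.
Sum = 3.4296872 × 10^7.
SE = √(3.4296872 × 10^7) = 5856.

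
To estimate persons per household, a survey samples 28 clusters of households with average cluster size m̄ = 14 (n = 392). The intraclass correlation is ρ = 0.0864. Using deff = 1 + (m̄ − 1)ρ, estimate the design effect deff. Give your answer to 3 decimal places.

2.123

deff = 1 + (14 − 1)·0.0864 = 1 + 1.1232 = 2.1232.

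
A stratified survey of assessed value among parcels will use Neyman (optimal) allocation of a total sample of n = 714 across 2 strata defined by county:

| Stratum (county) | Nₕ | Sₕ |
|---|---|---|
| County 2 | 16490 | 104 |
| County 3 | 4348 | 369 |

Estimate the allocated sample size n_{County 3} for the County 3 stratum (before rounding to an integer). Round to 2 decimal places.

345.11

Neyman allocation: nₕ = n·NₕSₕ / Σⱼ NⱼSⱼ.
Σ NⱼSⱼ = 16490·104 + 4348·369 = 3.319372 × 10^6.
n_{County 3} = 714·4348·369 / (3.319372 × 10^6) = 345.11.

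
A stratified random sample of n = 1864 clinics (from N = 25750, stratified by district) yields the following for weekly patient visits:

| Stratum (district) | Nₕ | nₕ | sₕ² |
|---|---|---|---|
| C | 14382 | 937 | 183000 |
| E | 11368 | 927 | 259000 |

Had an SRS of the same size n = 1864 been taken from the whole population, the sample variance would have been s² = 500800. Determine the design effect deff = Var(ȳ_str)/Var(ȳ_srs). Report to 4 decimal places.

Var(ȳ_str) = Σ Wₕ²(1−fₕ)sₕ²/nₕ with Wₕ = Nₕ/25750:
  C: (14382/25750)²·(1−937/14382)·183000/937 = 56.955691
  E: (11368/25750)²·(1−927/11368)·259000/927 = 50.014015
  → Var(ȳ_str) = 106.96971.
Var(ȳ_srs) = (1 − 1864/25750)·500800/1864 = 249.22098.
deff = 106.96971 / 249.22098 = 0.4292.

0.4292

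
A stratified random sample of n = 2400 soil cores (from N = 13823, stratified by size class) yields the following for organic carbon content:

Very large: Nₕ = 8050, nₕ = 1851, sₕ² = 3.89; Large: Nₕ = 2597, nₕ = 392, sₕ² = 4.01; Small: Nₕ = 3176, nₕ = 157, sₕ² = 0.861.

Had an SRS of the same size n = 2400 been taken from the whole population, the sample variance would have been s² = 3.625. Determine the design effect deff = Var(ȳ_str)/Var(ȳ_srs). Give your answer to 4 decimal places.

Var(ȳ_str) = Σ Wₕ²(1−fₕ)sₕ²/nₕ with Wₕ = Nₕ/13823:
  Very large: (8050/13823)²·(1−1851/8050)·3.89/1851 = 5.4885305 × 10^-4
  Large: (2597/13823)²·(1−392/2597)·4.01/392 = 3.0657323 × 10^-4
  Small: (3176/13823)²·(1−157/3176)·0.861/157 = 2.7519624 × 10^-4
  → Var(ȳ_str) = 0.0011306225.
Var(ȳ_srs) = (1 − 2400/13823)·3.625/2400 = 0.0012481726.
deff = 0.0011306225 / 0.0012481726 = 0.9058.

0.9058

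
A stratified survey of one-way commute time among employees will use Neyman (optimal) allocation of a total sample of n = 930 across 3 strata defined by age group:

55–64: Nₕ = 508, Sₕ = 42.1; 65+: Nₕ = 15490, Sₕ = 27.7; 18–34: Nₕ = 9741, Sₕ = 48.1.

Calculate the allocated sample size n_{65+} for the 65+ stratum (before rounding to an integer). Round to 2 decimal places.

Neyman allocation: nₕ = n·NₕSₕ / Σⱼ NⱼSⱼ.
Σ NⱼSⱼ = 508·42.1 + 15490·27.7 + 9741·48.1 = 919001.9.
n_{65+} = 930·15490·27.7 / 919001.9 = 434.21.

434.21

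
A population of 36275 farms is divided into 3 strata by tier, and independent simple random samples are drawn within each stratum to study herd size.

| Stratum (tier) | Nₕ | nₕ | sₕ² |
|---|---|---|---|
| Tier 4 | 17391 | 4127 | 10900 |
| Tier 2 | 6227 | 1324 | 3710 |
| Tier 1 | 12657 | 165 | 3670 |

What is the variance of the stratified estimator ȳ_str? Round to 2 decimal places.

3.20

Var(ȳ_str) = Σₕ Wₕ²(1 − fₕ)sₕ²/nₕ with Wₕ = Nₕ/N, N = 36275.
Tier 4: Wₕ = 0.47942109; term = 0.47942109²·(1 − 0.23730665)·10900/4127 = 0.46299495.
Tier 2: Wₕ = 0.17166092; term = 0.17166092²·(1 − 0.21262245)·3710/1324 = 0.065014742.
Tier 1: Wₕ = 0.34891799; term = 0.34891799²·(1 − 0.01303626)·3670/165 = 2.6725758.
Sum = 3.2005855.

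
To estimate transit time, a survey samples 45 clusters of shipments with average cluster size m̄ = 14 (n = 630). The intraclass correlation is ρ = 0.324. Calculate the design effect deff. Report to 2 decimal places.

deff = 1 + (14 − 1)·0.324 = 1 + 4.212 = 5.212.

5.21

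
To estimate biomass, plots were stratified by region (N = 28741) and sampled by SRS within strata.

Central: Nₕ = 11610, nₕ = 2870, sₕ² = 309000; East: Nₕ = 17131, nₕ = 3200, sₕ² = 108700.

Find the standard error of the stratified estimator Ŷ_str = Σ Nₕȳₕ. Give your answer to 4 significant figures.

Var(Ŷ_str) = Σₕ Nₕ²(1 − fₕ)sₕ²/nₕ.
Central: 11610²·(1 − 2870/11610)·309000/2870 = 1.092497 × 10^10.
East: 17131²·(1 − 3200/17131)·108700/3200 = 8.1067088 × 10^9.
Sum = 1.9031679 × 10^10.
SE = √(1.9031679 × 10^10) = 138000.

138000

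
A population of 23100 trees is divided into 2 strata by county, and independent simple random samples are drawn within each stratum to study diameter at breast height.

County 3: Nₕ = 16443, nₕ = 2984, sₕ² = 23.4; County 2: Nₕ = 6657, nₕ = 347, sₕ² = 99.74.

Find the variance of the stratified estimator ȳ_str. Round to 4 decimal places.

Var(ȳ_str) = Σₕ Wₕ²(1 − fₕ)sₕ²/nₕ with Wₕ = Nₕ/N, N = 23100.
County 3: Wₕ = 0.71181818; term = 0.71181818²·(1 − 0.18147540)·23.4/2984 = 0.0032522725.
County 2: Wₕ = 0.28818182; term = 0.28818182²·(1 − 0.05212558)·99.74/347 = 0.022626837.
Sum = 0.02587911.

0.0259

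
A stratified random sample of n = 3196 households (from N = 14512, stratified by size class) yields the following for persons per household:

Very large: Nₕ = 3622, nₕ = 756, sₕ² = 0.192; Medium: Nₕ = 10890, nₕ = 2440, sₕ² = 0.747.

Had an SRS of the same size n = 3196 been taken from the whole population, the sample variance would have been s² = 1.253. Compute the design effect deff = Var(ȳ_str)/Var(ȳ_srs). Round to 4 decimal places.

Var(ȳ_str) = Σ Wₕ²(1−fₕ)sₕ²/nₕ with Wₕ = Nₕ/14512:
  Very large: (3622/14512)²·(1−756/3622)·0.192/756 = 1.251842 × 10^-5
  Medium: (10890/14512)²·(1−2440/10890)·0.747/2440 = 1.3377065 × 10^-4
  → Var(ȳ_str) = 1.4628907 × 10^-4.
Var(ȳ_srs) = (1 − 3196/14512)·1.253/3196 = 3.0571023 × 10^-4.
deff = (1.4628907 × 10^-4) / (3.0571023 × 10^-4) = 0.4785.

0.4785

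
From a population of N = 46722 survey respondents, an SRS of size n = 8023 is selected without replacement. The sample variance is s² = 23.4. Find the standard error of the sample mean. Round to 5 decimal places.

Under SRS without replacement, Var(ȳ) = (1 − f)·s²/n with f = n/N = 8023/46722 = 0.17171782.
Var(ȳ) = (1 − 0.17171782)·23.4/8023 = 0.82828218·0.0029166147 = 0.00241578.
SE(ȳ) = √(0.00241578) = 0.04915.

0.04915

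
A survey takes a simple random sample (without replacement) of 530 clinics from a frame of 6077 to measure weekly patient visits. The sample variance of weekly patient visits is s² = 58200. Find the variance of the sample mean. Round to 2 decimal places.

Under SRS without replacement, Var(ȳ) = (1 − f)·s²/n with f = n/N = 530/6077 = 0.08721409.
Var(ȳ) = (1 − 0.08721409)·58200/530 = 0.91278591·109.81132 = 100.23423.

100.23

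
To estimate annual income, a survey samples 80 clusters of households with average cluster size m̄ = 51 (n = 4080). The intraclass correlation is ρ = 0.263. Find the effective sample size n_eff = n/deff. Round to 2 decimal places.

deff = 1 + (51 − 1)·0.263 = 1 + 13.15 = 14.15.
n_eff = 4080 / 14.15 = 288.34.

288.34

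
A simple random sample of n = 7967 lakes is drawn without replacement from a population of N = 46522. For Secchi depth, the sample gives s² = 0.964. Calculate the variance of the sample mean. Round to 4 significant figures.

1.003 × 10^-4

Under SRS without replacement, Var(ȳ) = (1 − f)·s²/n with f = n/N = 7967/46522 = 0.17125231.
Var(ȳ) = (1 − 0.17125231)·0.964/7967 = 0.82874769·1.2099912 × 10^-4 = 1.0027774 × 10^-4.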